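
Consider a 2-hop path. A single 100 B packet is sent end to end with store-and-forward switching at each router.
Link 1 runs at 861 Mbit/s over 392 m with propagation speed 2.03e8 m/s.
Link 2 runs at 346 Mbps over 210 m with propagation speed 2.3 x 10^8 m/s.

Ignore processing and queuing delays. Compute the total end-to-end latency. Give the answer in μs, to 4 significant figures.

L = 100 × 8 = 800 bits.
Transmission delays (L/R per hop): 0.929152, 2.31214 μs; sum = 3.24129 μs.
Propagation delays (d/s per hop): 1.93103, 0.913043 μs; sum = 2.84408 μs.
End-to-end = 6.085 μs.

6.085 μs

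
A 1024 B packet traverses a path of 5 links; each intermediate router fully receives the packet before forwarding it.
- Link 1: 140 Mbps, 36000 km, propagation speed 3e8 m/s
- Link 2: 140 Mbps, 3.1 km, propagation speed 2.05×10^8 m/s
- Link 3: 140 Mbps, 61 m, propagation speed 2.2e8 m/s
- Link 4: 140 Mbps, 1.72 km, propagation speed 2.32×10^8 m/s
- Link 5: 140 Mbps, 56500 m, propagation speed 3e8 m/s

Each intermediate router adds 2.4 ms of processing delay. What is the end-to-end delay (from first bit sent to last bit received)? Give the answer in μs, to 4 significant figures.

130100 μs

L = 1024 × 8 = 8192 bits.
Transmission delay per hop = L/R = 8192/140000000 = 58.5143 μs; 5 hops → 292.571 μs.
Propagation delays (d/s per hop): 120000, 15.122, 0.277273, 7.41379, 188.333 μs; sum = 120211 μs.
Processing at 4 router(s): 4 × 2.4 ms = 9600 μs.
End-to-end = 130100 μs.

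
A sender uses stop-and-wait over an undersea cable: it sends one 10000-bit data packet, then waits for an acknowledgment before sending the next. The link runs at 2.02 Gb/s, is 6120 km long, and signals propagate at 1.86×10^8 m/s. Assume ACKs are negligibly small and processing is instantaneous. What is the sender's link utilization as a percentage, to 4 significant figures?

0.007522 %

t_tx = L/R = 10000/2020000000 = 4.9505e-06 s.
t_prop = 6120000/186000000 = 0.0329032 s; RTT = 0.0658065 s.
Cycle = t_tx + RTT = 0.0658114 s.
Utilization = t_tx / cycle = 4.9505e-06/0.0658114 = 0.007522 %.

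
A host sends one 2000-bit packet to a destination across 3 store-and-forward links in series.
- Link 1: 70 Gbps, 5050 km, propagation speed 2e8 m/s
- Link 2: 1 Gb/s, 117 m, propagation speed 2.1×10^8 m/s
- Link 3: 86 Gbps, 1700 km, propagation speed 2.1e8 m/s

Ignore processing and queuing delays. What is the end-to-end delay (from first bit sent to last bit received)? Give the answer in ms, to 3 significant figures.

33.3 ms

Transmission delays (L/R per hop): 2.85714e-05, 0.002, 2.32558e-05 ms; sum = 0.00205183 ms.
Propagation delays (d/s per hop): 25.25, 0.000557143, 8.09524 ms; sum = 33.3458 ms.
End-to-end = 33.3 ms.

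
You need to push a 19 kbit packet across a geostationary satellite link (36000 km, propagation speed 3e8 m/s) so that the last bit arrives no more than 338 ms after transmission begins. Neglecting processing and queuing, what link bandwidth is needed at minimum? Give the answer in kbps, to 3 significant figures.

Propagation delay = 36000000 / 300000000 = 120 ms.
Transmission budget = 338 − 120 = 218 ms.
R ≥ L / t_tx = 19000 bits / 0.218 s = 87.2 kbps.

87.2 kbps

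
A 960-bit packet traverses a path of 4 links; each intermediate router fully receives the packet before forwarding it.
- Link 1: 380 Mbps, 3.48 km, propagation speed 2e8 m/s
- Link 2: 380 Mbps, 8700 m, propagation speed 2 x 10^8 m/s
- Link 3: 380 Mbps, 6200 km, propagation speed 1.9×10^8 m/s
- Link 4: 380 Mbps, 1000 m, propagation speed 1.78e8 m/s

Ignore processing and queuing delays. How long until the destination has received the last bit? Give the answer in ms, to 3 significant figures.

32.7 ms

Transmission delay per hop = L/R = 960/380000000 = 0.00252632 ms; 4 hops → 0.0101053 ms.
Propagation delays (d/s per hop): 0.0174, 0.0435, 32.6316, 0.00561798 ms; sum = 32.6981 ms.
End-to-end = 32.7 ms.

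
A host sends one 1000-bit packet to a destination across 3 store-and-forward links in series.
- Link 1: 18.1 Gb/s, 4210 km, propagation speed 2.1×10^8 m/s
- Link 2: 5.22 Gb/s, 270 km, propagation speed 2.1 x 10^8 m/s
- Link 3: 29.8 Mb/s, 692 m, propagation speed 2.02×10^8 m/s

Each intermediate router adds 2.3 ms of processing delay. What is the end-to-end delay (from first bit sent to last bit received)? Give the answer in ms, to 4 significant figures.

Transmission delays (L/R per hop): 5.52486e-05, 0.000191571, 0.033557 ms; sum = 0.0338039 ms.
Propagation delays (d/s per hop): 20.0476, 1.28571, 0.00342574 ms; sum = 21.3368 ms.
Processing at 2 router(s): 2 × 2.3 ms = 4.6 ms.
End-to-end = 25.97 ms.

25.97 ms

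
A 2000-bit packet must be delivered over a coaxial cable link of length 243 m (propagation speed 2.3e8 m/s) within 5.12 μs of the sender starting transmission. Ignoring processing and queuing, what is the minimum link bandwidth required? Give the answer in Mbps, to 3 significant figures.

492 Mbps

Propagation delay = 243 / 2.3e+08 = 1.05652 μs.
Transmission budget = 5.12 − 1.05652 = 4.06348 μs.
R ≥ L / t_tx = 2000 bits / 4.06348e-06 s = 492 Mbps.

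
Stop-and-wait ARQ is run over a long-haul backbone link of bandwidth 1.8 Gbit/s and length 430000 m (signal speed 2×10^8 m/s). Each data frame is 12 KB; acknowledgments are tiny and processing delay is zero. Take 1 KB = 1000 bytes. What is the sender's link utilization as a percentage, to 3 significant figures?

t_tx = L/R = 96000/1800000000 = 5.33333e-05 s.
t_prop = 430000/200000000 = 0.00215 s; RTT = 0.0043 s.
Cycle = t_tx + RTT = 0.00435333 s.
Utilization = t_tx / cycle = 5.33333e-05/0.00435333 = 1.23 %.

1.23 %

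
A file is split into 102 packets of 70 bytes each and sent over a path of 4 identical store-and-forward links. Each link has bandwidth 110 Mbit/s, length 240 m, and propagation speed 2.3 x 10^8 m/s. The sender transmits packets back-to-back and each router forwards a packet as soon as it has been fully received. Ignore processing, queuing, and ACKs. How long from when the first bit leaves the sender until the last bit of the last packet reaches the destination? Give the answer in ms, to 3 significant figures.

Per-hop transmission t_tx = L/R = 560/110000000 = 0.00509091 ms.
Per-hop propagation t_prop = 240/2.3e+08 = 0.00104348 ms.
Pipeline fill: first packet needs 4·t_tx to clear all hops; remaining 101 packets each add one t_tx.
Total = (4+102-1)·t_tx + 4·t_prop = 105·0.00509091 + 4·0.00104348 = 0.539 ms.

0.539 ms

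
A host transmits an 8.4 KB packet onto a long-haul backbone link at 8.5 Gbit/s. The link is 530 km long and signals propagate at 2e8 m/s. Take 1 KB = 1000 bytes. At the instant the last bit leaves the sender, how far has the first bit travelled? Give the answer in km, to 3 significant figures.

t_tx = L/R = 67200/8500000000 = 7.90588e-06 s.
Distance = s × t_tx = 200000000 × 7.90588e-06 = 1.58 km.

1.58 km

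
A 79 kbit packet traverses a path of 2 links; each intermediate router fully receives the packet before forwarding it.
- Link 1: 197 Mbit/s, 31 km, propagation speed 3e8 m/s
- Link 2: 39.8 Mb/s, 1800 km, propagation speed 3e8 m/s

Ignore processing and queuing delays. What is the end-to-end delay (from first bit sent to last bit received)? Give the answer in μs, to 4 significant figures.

8489 μs

L = 79000 bits.
Transmission delays (L/R per hop): 401.015, 1984.92 μs; sum = 2385.94 μs.
Propagation delays (d/s per hop): 103.333, 6000 μs; sum = 6103.33 μs.
End-to-end = 8489 μs.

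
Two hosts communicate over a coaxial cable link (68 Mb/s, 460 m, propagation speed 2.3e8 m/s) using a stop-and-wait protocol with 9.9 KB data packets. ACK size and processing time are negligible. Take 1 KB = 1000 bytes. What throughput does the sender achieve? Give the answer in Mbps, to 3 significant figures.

t_tx = L/R = 79200/68000000 = 0.00116471 s.
t_prop = 460/2.3e+08 = 2e-06 s; RTT = 4e-06 s.
Cycle = t_tx + RTT = 0.00116871 s.
Throughput = L / cycle = 79200 / 0.00116871 = 67.8 Mbps.

67.8 Mbps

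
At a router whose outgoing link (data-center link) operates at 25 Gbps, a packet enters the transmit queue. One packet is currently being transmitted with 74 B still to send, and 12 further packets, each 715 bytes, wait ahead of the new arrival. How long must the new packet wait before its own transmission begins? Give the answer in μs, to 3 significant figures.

Each queued packet: L/R = 5720/25000000000 = 0.2288 μs.
12 queued → 2.7456 μs.
Plus remaining 592 bits of current packet: 0.02368 μs.
Queuing delay = 2.77 μs.

2.77 μs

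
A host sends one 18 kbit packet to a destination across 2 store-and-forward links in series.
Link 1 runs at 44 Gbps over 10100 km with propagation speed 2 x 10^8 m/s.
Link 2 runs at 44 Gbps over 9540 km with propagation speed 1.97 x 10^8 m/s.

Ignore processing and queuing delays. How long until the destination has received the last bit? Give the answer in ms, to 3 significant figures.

L = 18000 bits.
Transmission delay per hop = L/R = 18000/44000000000 = 0.000409091 ms; 2 hops → 0.000818182 ms.
Propagation delays (d/s per hop): 50.5, 48.4264 ms; sum = 98.9264 ms.
End-to-end = 98.9 ms.

98.9 ms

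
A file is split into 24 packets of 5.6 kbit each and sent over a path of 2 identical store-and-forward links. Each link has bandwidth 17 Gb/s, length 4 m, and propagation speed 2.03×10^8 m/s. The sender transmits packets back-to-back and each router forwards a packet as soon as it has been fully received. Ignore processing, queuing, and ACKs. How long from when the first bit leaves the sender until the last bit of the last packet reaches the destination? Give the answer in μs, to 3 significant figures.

Per-hop transmission t_tx = L/R = 5600/17000000000 = 0.329412 μs.
Per-hop propagation t_prop = 4/2.03e+08 = 0.0197044 μs.
Pipeline fill: first packet needs 2·t_tx to clear all hops; remaining 23 packets each add one t_tx.
Total = (2+24-1)·t_tx + 2·t_prop = 25·0.329412 + 2·0.0197044 = 8.27 μs.

8.27 μs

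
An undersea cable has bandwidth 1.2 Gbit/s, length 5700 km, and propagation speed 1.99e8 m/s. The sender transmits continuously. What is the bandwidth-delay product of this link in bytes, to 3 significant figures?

4300000 bytes

Propagation delay = 5700000 / 199000000 = 0.0286432 s.
BDP = R × t_prop = 1200000000 × 0.0286432 = 34371900 bits.
In bytes: 34371900/8 = 4300000 bytes.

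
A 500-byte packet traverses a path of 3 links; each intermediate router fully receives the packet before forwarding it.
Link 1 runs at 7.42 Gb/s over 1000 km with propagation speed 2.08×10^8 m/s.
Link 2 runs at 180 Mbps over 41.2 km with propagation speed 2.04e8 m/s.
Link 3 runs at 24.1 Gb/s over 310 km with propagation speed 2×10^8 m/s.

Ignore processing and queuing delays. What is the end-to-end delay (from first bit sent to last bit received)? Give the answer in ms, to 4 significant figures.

L = 500 × 8 = 4000 bits.
Transmission delays (L/R per hop): 0.000539084, 0.0222222, 0.000165975 ms; sum = 0.0229273 ms.
Propagation delays (d/s per hop): 4.80769, 0.201961, 1.55 ms; sum = 6.55965 ms.
End-to-end = 6.583 ms.

6.583 ms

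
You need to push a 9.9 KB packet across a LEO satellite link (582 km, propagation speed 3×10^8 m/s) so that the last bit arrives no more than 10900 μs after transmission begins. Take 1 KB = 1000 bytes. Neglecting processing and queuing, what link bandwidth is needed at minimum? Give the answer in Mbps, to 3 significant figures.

8.84 Mbps

L = 79200 bits.
Propagation delay = 582000 / 300000000 = 1940 μs.
Transmission budget = 10900 − 1940 = 8960 μs.
R ≥ L / t_tx = 79200 bits / 0.00896 s = 8.84 Mbps.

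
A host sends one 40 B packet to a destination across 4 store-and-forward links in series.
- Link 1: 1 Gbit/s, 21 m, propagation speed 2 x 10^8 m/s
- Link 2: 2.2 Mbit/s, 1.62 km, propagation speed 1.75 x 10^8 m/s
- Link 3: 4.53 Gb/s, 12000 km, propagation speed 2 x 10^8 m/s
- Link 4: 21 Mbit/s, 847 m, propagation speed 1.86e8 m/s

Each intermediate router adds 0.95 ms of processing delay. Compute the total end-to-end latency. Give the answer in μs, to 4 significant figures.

63020 μs

L = 40 × 8 = 320 bits.
Transmission delays (L/R per hop): 0.32, 145.455, 0.0706402, 15.2381 μs; sum = 161.083 μs.
Propagation delays (d/s per hop): 0.105, 9.25714, 60000, 4.55376 μs; sum = 60013.9 μs.
Processing at 3 router(s): 3 × 0.95 ms = 2850 μs.
End-to-end = 63020 μs.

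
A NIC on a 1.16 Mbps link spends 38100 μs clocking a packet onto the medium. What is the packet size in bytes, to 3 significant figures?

5520 bytes

L = R × t_tx = 1160000 b/s × 0.0381 s = 44196 bits.
In bytes: 44196 / 8 = 5520 bytes.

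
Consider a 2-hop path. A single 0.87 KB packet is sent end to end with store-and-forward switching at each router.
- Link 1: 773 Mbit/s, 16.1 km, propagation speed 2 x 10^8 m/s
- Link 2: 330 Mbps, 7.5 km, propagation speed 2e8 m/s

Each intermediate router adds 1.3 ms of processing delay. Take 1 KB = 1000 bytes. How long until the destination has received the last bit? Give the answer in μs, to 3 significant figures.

L = 6960 bits.
Transmission delays (L/R per hop): 9.00388, 21.0909 μs; sum = 30.0948 μs.
Propagation delays (d/s per hop): 80.5, 37.5 μs; sum = 118 μs.
Processing at 1 router(s): 1 × 1.3 ms = 1300 μs.
End-to-end = 1450 μs.

1450 μs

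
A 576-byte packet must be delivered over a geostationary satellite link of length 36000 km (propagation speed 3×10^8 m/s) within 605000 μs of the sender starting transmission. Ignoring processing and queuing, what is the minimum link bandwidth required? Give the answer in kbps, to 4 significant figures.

9.501 kbps

L = 4608 bits.
Propagation delay = 36000000 / 300000000 = 120000 μs.
Transmission budget = 605000 − 120000 = 485000 μs.
R ≥ L / t_tx = 4608 bits / 0.485 s = 9.501 kbps.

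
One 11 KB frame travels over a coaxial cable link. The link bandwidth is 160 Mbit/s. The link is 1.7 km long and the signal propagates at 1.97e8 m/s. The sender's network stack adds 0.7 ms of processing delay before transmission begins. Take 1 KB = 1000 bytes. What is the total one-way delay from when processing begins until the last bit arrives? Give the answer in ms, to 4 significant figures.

1.259 ms

L = 88000 bits.
Transmission delay = L/R = 88000 / 160000000 = 0.55 ms.
Propagation delay = d/s = 1700 m / 197000000 m/s = 0.00862944 ms.
Plus processing delay 0.7 ms = 0.7 ms.
Total = 1.259 ms.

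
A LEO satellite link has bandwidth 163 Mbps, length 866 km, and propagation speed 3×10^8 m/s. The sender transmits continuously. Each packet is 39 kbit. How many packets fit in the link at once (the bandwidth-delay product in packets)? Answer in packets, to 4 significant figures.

Propagation delay = 866000 / 300000000 = 0.00288667 s.
BDP = R × t_prop = 163000000 × 0.00288667 = 470527 bits.
In packets of 39000 bits: 12.06 packets.

12.06 packets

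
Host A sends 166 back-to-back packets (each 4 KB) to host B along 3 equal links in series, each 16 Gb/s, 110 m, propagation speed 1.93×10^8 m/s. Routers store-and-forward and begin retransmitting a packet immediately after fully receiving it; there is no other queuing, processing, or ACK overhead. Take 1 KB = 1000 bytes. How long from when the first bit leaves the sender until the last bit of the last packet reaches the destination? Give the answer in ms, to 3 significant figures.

0.338 ms

Per-hop transmission t_tx = L/R = 32000/16000000000 = 0.002 ms.
Per-hop propagation t_prop = 110/193000000 = 0.000569948 ms.
Pipeline fill: first packet needs 3·t_tx to clear all hops; remaining 165 packets each add one t_tx.
Total = (3+166-1)·t_tx + 3·t_prop = 168·0.002 + 3·0.000569948 = 0.338 ms.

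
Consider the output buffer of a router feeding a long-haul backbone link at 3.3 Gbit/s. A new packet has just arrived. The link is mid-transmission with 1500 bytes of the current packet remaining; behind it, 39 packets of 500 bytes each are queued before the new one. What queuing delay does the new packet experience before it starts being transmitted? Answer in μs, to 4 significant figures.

Each queued packet: L/R = 4000/3300000000 = 1.21212 μs.
39 queued → 47.2727 μs.
Plus remaining 12000 bits of current packet: 3.63636 μs.
Queuing delay = 50.91 μs.

50.91 μs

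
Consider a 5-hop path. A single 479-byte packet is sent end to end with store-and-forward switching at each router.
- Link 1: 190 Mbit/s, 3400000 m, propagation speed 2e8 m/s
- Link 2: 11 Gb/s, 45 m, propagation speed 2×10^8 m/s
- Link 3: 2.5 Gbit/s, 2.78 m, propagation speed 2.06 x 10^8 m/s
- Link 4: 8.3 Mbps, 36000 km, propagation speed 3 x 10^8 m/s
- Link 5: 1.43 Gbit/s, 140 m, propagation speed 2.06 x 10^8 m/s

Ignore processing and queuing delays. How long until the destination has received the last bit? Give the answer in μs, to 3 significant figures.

137000 μs

L = 479 × 8 = 3832 bits.
Transmission delays (L/R per hop): 20.1684, 0.348364, 1.5328, 461.687, 2.67972 μs; sum = 486.416 μs.
Propagation delays (d/s per hop): 17000, 0.225, 0.0134951, 120000, 0.679612 μs; sum = 137001 μs.
End-to-end = 137000 μs.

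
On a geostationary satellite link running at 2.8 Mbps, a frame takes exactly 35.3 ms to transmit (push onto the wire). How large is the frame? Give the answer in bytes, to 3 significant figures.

L = R × t_tx = 2800000 b/s × 0.0353 s = 98840 bits.
In bytes: 98840 / 8 = 12400 bytes.

12400 bytes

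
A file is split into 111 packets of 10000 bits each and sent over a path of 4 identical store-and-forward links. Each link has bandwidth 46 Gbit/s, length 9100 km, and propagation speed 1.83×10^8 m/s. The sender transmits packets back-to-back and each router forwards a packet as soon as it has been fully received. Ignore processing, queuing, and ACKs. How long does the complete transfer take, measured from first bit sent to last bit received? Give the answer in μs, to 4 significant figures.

198900 μs

Per-hop transmission t_tx = L/R = 10000/46000000000 = 0.217391 μs.
Per-hop propagation t_prop = 9100000/183000000 = 49726.8 μs.
Pipeline fill: first packet needs 4·t_tx to clear all hops; remaining 110 packets each add one t_tx.
Total = (4+111-1)·t_tx + 4·t_prop = 114·0.217391 + 4·49726.8 = 198900 μs.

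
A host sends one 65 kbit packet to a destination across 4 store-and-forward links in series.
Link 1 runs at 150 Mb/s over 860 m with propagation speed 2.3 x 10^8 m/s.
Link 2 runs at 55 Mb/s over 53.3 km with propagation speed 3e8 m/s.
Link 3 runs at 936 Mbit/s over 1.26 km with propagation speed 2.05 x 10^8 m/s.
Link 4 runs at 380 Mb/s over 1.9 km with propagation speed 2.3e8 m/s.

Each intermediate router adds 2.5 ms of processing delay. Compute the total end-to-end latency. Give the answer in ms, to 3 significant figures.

L = 65000 bits.
Transmission delays (L/R per hop): 0.433333, 1.18182, 0.0694444, 0.171053 ms; sum = 1.85565 ms.
Propagation delays (d/s per hop): 0.00373913, 0.177667, 0.00614634, 0.00826087 ms; sum = 0.195813 ms.
Processing at 3 router(s): 3 × 2.5 ms = 7.5 ms.
End-to-end = 9.55 ms.

9.55 ms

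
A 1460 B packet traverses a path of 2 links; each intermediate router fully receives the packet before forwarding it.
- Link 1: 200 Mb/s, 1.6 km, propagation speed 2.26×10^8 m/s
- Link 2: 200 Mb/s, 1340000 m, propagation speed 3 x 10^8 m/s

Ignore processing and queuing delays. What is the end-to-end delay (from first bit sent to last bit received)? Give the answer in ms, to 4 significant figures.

L = 1460 × 8 = 11680 bits.
Transmission delay per hop = L/R = 11680/200000000 = 0.0584 ms; 2 hops → 0.1168 ms.
Propagation delays (d/s per hop): 0.00707965, 4.46667 ms; sum = 4.47375 ms.
End-to-end = 4.591 ms.

4.591 ms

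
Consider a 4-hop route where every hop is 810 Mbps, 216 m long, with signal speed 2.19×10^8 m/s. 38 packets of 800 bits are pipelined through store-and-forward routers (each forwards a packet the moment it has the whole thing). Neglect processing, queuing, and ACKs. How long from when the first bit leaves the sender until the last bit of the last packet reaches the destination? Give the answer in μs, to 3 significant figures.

44.4 μs

Per-hop transmission t_tx = L/R = 800/810000000 = 0.987654 μs.
Per-hop propagation t_prop = 216/219000000 = 0.986301 μs.
Pipeline fill: first packet needs 4·t_tx to clear all hops; remaining 37 packets each add one t_tx.
Total = (4+38-1)·t_tx + 4·t_prop = 41·0.987654 + 4·0.986301 = 44.4 μs.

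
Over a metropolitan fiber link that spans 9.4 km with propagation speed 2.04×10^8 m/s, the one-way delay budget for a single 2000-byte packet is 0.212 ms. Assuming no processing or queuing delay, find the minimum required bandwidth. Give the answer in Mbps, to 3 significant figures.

L = 16000 bits.
Propagation delay = 9400 / 204000000 = 0.0460784 ms.
Transmission budget = 0.212 − 0.0460784 = 0.165922 ms.
R ≥ L / t_tx = 16000 bits / 0.000165922 s = 96.4 Mbps.

96.4 Mbps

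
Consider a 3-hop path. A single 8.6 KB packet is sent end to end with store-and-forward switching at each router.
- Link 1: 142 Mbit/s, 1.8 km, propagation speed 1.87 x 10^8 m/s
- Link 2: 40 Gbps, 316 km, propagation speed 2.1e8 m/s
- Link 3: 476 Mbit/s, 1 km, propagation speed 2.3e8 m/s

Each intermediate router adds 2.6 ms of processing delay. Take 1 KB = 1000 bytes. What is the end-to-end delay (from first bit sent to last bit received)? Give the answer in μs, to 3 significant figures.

L = 68800 bits.
Transmission delays (L/R per hop): 484.507, 1.72, 144.538 μs; sum = 630.765 μs.
Propagation delays (d/s per hop): 9.62567, 1504.76, 4.34783 μs; sum = 1518.74 μs.
Processing at 2 router(s): 2 × 2.6 ms = 5200 μs.
End-to-end = 7350 μs.

7350 μs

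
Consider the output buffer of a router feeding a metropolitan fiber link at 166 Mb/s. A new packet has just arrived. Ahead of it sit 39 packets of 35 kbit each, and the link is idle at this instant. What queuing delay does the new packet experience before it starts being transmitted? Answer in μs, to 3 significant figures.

8220 μs

Each queued packet: L/R = 35000/166000000 = 210.843 μs.
39 queued → 8222.89 μs.
Queuing delay = 8220 μs.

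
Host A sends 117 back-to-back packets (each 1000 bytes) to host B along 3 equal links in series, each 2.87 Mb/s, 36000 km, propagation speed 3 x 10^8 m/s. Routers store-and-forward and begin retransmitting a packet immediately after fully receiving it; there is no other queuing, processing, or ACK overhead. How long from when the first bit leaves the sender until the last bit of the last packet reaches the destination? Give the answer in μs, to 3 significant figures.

692000 μs

Per-hop transmission t_tx = L/R = 8000/2870000 = 2787.46 μs.
Per-hop propagation t_prop = 36000000/300000000 = 120000 μs.
Pipeline fill: first packet needs 3·t_tx to clear all hops; remaining 116 packets each add one t_tx.
Total = (3+117-1)·t_tx + 3·t_prop = 119·2787.46 + 3·120000 = 692000 μs.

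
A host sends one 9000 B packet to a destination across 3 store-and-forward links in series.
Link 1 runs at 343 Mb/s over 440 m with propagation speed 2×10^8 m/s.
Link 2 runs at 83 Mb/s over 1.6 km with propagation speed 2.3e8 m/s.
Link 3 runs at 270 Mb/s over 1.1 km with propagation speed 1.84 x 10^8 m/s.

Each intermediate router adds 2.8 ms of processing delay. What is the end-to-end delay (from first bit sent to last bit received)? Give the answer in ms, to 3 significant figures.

L = 9000 × 8 = 72000 bits.
Transmission delays (L/R per hop): 0.209913, 0.86747, 0.266667 ms; sum = 1.34405 ms.
Propagation delays (d/s per hop): 0.0022, 0.00695652, 0.00597826 ms; sum = 0.0151348 ms.
Processing at 2 router(s): 2 × 2.8 ms = 5.6 ms.
End-to-end = 6.96 ms.

6.96 ms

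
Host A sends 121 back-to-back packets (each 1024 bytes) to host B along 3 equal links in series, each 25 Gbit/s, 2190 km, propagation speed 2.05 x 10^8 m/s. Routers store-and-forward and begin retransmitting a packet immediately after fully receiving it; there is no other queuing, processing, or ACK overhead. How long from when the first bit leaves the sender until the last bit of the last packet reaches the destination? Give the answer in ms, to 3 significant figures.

32.1 ms

Per-hop transmission t_tx = L/R = 8192/25000000000 = 0.00032768 ms.
Per-hop propagation t_prop = 2190000/2.05e+08 = 10.6829 ms.
Pipeline fill: first packet needs 3·t_tx to clear all hops; remaining 120 packets each add one t_tx.
Total = (3+121-1)·t_tx + 3·t_prop = 123·0.00032768 + 3·10.6829 = 32.1 ms.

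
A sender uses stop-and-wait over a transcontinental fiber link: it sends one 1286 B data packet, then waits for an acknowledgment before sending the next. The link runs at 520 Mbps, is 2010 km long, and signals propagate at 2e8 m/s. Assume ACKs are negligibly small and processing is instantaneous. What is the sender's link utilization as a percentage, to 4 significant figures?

t_tx = L/R = 10288/520000000 = 1.97846e-05 s.
t_prop = 2010000/200000000 = 0.01005 s; RTT = 0.0201 s.
Cycle = t_tx + RTT = 0.0201198 s.
Utilization = t_tx / cycle = 1.97846e-05/0.0201198 = 0.09833 %.

0.09833 %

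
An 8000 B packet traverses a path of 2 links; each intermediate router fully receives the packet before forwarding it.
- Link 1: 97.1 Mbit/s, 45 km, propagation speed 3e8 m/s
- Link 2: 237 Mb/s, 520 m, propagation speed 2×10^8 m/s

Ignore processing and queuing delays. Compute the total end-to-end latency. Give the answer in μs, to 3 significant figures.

1080 μs

L = 8000 × 8 = 64000 bits.
Transmission delays (L/R per hop): 659.114, 270.042 μs; sum = 929.157 μs.
Propagation delays (d/s per hop): 150, 2.6 μs; sum = 152.6 μs.
End-to-end = 1080 μs.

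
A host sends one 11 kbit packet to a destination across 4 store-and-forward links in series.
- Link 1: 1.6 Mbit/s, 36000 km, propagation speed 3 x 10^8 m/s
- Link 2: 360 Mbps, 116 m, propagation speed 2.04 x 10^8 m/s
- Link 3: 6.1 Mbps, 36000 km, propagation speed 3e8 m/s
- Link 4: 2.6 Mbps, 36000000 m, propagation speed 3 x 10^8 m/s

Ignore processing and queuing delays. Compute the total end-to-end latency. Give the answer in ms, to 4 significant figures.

372.9 ms

L = 11000 bits.
Transmission delays (L/R per hop): 6.875, 0.0305556, 1.80328, 4.23077 ms; sum = 12.9396 ms.
Propagation delays (d/s per hop): 120, 0.000568627, 120, 120 ms; sum = 360.001 ms.
End-to-end = 372.9 ms.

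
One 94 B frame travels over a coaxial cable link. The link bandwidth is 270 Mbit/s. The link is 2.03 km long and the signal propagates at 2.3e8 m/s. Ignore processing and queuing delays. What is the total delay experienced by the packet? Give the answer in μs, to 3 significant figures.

11.6 μs

L = 94 × 8 = 752 bits.
Transmission delay = L/R = 752 / 270000000 = 2.78519 μs.
Propagation delay = d/s = 2030 m / 2.3e+08 m/s = 8.82609 μs.
Total = 11.6 μs.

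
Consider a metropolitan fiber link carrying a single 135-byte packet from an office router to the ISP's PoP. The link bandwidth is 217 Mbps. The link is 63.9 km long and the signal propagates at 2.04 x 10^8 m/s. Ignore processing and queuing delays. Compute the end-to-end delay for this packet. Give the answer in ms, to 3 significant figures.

0.318 ms

L = 135 × 8 = 1080 bits.
Transmission delay = L/R = 1080 / 217000000 = 0.00497696 ms.
Propagation delay = d/s = 63900 m / 204000000 m/s = 0.313235 ms.
Total = 0.318 ms.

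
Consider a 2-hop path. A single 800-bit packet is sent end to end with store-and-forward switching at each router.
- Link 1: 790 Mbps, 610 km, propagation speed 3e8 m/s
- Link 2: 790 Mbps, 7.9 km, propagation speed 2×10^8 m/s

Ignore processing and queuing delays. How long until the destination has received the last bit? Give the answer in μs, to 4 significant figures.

2075 μs

Transmission delay per hop = L/R = 800/790000000 = 1.01266 μs; 2 hops → 2.02532 μs.
Propagation delays (d/s per hop): 2033.33, 39.5 μs; sum = 2072.83 μs.
End-to-end = 2075 μs.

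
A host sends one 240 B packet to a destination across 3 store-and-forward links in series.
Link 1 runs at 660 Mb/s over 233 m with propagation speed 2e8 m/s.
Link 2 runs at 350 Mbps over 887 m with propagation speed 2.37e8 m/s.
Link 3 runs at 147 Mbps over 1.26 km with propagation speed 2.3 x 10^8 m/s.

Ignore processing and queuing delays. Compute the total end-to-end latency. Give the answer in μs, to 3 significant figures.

31.8 μs

L = 240 × 8 = 1920 bits.
Transmission delays (L/R per hop): 2.90909, 5.48571, 13.0612 μs; sum = 21.456 μs.
Propagation delays (d/s per hop): 1.165, 3.74262, 5.47826 μs; sum = 10.3859 μs.
End-to-end = 31.8 μs.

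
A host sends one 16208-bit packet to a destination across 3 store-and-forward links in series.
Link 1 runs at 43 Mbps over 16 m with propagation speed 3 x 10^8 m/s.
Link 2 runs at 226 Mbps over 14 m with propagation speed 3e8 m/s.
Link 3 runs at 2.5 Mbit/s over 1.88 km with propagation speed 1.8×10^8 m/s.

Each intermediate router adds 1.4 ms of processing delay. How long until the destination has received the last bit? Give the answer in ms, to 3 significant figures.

Transmission delays (L/R per hop): 0.37693, 0.0717168, 6.4832 ms; sum = 6.93185 ms.
Propagation delays (d/s per hop): 5.33333e-05, 4.66667e-05, 0.0104444 ms; sum = 0.0105444 ms.
Processing at 2 router(s): 2 × 1.4 ms = 2.8 ms.
End-to-end = 9.74 ms.

9.74 ms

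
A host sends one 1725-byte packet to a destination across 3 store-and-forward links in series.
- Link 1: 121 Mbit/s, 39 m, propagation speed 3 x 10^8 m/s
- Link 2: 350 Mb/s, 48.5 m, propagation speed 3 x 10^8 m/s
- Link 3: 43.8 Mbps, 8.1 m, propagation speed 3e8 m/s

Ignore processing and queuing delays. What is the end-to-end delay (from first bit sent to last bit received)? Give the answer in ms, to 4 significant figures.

0.4689 ms

L = 1725 × 8 = 13800 bits.
Transmission delays (L/R per hop): 0.11405, 0.0394286, 0.315068 ms; sum = 0.468547 ms.
Propagation delays (d/s per hop): 0.00013, 0.000161667, 2.7e-05 ms; sum = 0.000318667 ms.
End-to-end = 0.4689 ms.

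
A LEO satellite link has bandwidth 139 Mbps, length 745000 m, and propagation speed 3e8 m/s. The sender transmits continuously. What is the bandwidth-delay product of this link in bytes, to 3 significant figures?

Propagation delay = 745000 / 300000000 = 0.00248333 s.
BDP = R × t_prop = 139000000 × 0.00248333 = 345183 bits.
In bytes: 345183/8 = 43100 bytes.

43100 bytes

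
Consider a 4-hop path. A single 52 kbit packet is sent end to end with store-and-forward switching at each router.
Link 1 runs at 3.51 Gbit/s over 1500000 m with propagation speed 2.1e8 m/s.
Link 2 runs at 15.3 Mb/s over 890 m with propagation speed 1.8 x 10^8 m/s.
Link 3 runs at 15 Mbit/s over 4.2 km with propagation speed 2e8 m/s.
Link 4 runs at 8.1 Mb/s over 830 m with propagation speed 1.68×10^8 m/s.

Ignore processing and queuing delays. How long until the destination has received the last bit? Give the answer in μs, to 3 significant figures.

20500 μs

L = 52000 bits.
Transmission delays (L/R per hop): 14.8148, 3398.69, 3466.67, 6419.75 μs; sum = 13299.9 μs.
Propagation delays (d/s per hop): 7142.86, 4.94444, 21, 4.94048 μs; sum = 7173.74 μs.
End-to-end = 20500 μs.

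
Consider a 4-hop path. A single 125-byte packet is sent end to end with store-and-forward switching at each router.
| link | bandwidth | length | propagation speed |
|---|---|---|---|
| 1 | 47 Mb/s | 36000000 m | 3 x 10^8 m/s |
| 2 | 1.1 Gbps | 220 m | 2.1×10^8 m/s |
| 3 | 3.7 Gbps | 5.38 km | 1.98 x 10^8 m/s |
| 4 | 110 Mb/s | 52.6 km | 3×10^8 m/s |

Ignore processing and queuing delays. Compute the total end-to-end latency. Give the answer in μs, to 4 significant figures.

L = 125 × 8 = 1000 bits.
Transmission delays (L/R per hop): 21.2766, 0.909091, 0.27027, 9.09091 μs; sum = 31.5469 μs.
Propagation delays (d/s per hop): 120000, 1.04762, 27.1717, 175.333 μs; sum = 120204 μs.
End-to-end = 120200 μs.

120200 μs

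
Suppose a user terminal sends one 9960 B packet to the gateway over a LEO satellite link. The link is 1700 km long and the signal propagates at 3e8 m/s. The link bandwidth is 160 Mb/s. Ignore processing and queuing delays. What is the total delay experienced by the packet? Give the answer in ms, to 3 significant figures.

L = 9960 × 8 = 79680 bits.
Transmission delay = L/R = 79680 / 160000000 = 0.498 ms.
Propagation delay = d/s = 1700000 m / 300000000 m/s = 5.66667 ms.
Total = 6.16 ms.

6.16 ms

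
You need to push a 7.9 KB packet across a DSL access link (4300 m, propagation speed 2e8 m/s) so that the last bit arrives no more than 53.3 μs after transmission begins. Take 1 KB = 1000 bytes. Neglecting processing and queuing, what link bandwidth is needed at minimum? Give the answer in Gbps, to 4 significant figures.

L = 63200 bits.
Propagation delay = 4300 / 200000000 = 21.5 μs.
Transmission budget = 53.3 − 21.5 = 31.8 μs.
R ≥ L / t_tx = 63200 bits / 3.18e-05 s = 1.987 Gbps.

1.987 Gbps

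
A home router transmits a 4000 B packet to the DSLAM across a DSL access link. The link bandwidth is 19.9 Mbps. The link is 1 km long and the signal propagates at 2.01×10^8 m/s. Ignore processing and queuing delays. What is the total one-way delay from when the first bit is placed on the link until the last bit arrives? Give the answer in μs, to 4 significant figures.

L = 4000 × 8 = 32000 bits.
Transmission delay = L/R = 32000 / 19900000 = 1608.04 μs.
Propagation delay = d/s = 1000 m / 2.01e+08 m/s = 4.97512 μs.
Total = 1613 μs.

1613 μs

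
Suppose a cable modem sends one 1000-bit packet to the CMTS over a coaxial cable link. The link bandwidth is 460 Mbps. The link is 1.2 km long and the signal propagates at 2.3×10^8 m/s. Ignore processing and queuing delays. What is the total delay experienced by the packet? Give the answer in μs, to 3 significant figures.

Transmission delay = L/R = 1000 / 460000000 = 2.17391 μs.
Propagation delay = d/s = 1200 m / 2.3e+08 m/s = 5.21739 μs.
Total = 7.39 μs.

7.39 μs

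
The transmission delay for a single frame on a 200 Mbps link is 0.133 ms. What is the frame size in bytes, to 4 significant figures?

3325 bytes

L = R × t_tx = 200000000 b/s × 0.000133 s = 26600 bits.
In bytes: 26600 / 8 = 3325 bytes.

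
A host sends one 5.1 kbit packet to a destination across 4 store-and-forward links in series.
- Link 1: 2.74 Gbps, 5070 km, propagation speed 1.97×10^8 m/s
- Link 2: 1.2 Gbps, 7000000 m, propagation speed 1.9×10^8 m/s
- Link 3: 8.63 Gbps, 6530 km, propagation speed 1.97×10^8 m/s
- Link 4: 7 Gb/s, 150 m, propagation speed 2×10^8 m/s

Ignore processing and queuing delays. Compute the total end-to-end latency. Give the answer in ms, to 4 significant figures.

95.73 ms

L = 5100 bits.
Transmission delays (L/R per hop): 0.00186131, 0.00425, 0.000590962, 0.000728571 ms; sum = 0.00743085 ms.
Propagation delays (d/s per hop): 25.736, 36.8421, 33.1472, 0.00075 ms; sum = 95.7261 ms.
End-to-end = 95.73 ms.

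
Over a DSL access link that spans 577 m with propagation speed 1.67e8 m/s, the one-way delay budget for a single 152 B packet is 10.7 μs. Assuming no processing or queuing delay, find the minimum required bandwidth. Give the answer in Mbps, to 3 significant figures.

L = 1216 bits.
Propagation delay = 577 / 167000000 = 3.45509 μs.
Transmission budget = 10.7 − 3.45509 = 7.24491 μs.
R ≥ L / t_tx = 1216 bits / 7.24491e-06 s = 168 Mbps.

168 Mbps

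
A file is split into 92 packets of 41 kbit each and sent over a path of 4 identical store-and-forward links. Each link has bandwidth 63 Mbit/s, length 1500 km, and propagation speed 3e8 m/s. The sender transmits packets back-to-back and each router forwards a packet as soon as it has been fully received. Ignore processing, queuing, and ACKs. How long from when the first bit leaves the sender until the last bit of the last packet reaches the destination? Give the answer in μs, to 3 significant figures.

Per-hop transmission t_tx = L/R = 41000/63000000 = 650.794 μs.
Per-hop propagation t_prop = 1500000/300000000 = 5000 μs.
Pipeline fill: first packet needs 4·t_tx to clear all hops; remaining 91 packets each add one t_tx.
Total = (4+92-1)·t_tx + 4·t_prop = 95·650.794 + 4·5000 = 81800 μs.

81800 μs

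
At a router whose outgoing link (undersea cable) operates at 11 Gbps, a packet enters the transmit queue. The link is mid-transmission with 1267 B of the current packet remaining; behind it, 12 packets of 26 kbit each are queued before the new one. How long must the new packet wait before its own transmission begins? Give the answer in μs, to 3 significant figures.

Each queued packet: L/R = 26000/11000000000 = 2.36364 μs.
12 queued → 28.3636 μs.
Plus remaining 10136 bits of current packet: 0.921455 μs.
Queuing delay = 29.3 μs.

29.3 μs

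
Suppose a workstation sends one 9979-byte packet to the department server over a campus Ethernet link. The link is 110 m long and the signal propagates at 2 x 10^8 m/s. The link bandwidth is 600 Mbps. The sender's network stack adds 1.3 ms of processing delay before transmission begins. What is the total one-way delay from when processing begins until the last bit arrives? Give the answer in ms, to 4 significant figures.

1.434 ms

L = 9979 × 8 = 79832 bits.
Transmission delay = L/R = 79832 / 600000000 = 0.133053 ms.
Propagation delay = d/s = 110 m / 200000000 m/s = 0.00055 ms.
Plus processing delay 1.3 ms = 1.3 ms.
Total = 1.434 ms.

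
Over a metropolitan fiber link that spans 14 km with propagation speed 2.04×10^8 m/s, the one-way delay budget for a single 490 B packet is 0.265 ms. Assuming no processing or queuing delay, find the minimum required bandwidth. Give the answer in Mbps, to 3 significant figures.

L = 3920 bits.
Propagation delay = 14000 / 204000000 = 0.0686275 ms.
Transmission budget = 0.265 − 0.0686275 = 0.196373 ms.
R ≥ L / t_tx = 3920 bits / 0.000196373 s = 20.0 Mbps.

20.0 Mbps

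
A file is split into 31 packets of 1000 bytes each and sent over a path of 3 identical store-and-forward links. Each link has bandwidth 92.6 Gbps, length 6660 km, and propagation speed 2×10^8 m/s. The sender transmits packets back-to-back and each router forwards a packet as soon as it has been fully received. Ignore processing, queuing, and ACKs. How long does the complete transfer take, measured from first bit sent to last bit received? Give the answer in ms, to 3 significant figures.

Per-hop transmission t_tx = L/R = 8000/92600000000 = 8.63931e-05 ms.
Per-hop propagation t_prop = 6660000/200000000 = 33.3 ms.
Pipeline fill: first packet needs 3·t_tx to clear all hops; remaining 30 packets each add one t_tx.
Total = (3+31-1)·t_tx + 3·t_prop = 33·8.63931e-05 + 3·33.3 = 99.9 ms.

99.9 ms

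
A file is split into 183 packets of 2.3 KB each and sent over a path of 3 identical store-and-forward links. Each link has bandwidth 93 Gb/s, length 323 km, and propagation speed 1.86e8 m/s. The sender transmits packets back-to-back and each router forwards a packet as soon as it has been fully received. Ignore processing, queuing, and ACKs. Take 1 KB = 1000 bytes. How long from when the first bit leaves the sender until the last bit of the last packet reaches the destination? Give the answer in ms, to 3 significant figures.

Per-hop transmission t_tx = L/R = 18400/93000000000 = 0.000197849 ms.
Per-hop propagation t_prop = 323000/186000000 = 1.73656 ms.
Pipeline fill: first packet needs 3·t_tx to clear all hops; remaining 182 packets each add one t_tx.
Total = (3+183-1)·t_tx + 3·t_prop = 185·0.000197849 + 3·1.73656 = 5.25 ms.

5.25 ms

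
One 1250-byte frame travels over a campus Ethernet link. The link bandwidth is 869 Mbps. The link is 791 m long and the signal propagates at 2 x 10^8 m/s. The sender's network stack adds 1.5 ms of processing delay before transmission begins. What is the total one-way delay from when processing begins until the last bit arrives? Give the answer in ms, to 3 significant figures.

1.52 ms

L = 1250 × 8 = 10000 bits.
Transmission delay = L/R = 10000 / 869000000 = 0.0115075 ms.
Propagation delay = d/s = 791 m / 200000000 m/s = 0.003955 ms.
Plus processing delay 1.5 ms = 1.5 ms.
Total = 1.52 ms.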